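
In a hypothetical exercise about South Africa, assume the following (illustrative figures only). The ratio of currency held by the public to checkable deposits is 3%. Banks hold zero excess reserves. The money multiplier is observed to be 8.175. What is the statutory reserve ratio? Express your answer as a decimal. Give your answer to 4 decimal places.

0.0960

Using m = 8.175. Since m = (1 + c)/(c + rr + e), the denominator satisfies c + rr + e = (1 + c)/m = (1 + 0.03) / 8.175 ≈ 0.125994.
With c = 0.03 and e = 0, the statutory reserve ratio is 0.125994 − 0.03 − 0 = 0.095994.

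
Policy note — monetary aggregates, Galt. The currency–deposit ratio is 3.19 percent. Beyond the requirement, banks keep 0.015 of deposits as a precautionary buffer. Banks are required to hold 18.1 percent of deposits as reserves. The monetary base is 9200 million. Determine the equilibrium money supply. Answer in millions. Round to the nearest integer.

41656 million

The money multiplier is m = (1 + c) / (rr + e + c) = (1 + 0.0319) / (0.181 + 0.015 + 0.0319) ≈ 4.52786.
So M = m × MB = 4.52786 × 9200 = 41656.312 million.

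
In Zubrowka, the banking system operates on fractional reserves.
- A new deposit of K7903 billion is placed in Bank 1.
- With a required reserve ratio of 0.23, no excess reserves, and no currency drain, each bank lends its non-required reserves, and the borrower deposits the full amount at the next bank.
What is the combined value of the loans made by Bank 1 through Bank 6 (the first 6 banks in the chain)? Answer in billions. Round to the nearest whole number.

Bank i lends (1 − rr)^i of the original deposit: Bank 1 lends 7903·0.7700 = 6085.3100, Bank 2 lends 7903·0.7700² = 4685.6887, and so on.
Summing a geometric series: total = 7903·[0.7700·(1 − 0.7700^6) / (1 − 0.7700)] ≈ 20943.4574 billion.

K20943 billion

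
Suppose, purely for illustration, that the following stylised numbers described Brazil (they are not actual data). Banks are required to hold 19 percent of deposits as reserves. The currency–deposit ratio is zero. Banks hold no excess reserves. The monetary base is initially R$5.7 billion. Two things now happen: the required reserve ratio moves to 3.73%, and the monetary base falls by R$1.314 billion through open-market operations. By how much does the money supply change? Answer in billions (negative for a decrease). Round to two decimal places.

Before: m₁ = 1 / (0.19) ≈ 5.2632, MB₁ = 5.7, so M₁ = 5.2632 × 5.7 ≈ 30.0002 billion.
After: m₂ = 1 / (0.0373) ≈ 26.8097, MB₂ = 5.7 − 1.314 = 4.386, so M₂ = 26.8097 × 4.386 ≈ 117.5873 billion.
ΔM = M₂ − M₁ = 117.5873 − 30.0002 = 87.5871 billion.

R$87.59 billion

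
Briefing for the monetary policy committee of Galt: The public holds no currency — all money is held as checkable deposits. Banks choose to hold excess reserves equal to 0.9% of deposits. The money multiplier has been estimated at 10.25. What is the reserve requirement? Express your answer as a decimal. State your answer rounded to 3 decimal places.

Using m = 10.25. Since m = (1 + c)/(c + rr + e), the denominator satisfies c + rr + e = (1 + c)/m = (1 + 0) / 10.25 ≈ 0.097561.
With c = 0 and e = 0.009, the reserve requirement is 0.097561 − 0 − 0.009 = 0.088561.

0.089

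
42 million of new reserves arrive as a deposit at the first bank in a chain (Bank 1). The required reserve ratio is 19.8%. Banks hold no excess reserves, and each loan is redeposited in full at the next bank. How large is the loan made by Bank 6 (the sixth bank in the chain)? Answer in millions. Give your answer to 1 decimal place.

Each bank lends a fraction (1 − rr) = 0.8020 of the deposit it receives, so Bank 6 receives 42·0.8020^5 and lends 42·0.8020^6 ≈ 11.1762 million.

11.2 million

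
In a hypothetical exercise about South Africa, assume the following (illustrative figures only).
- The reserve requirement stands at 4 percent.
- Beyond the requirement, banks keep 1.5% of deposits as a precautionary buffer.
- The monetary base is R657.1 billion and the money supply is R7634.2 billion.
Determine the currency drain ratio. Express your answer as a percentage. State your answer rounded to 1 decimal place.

3.4%

Using m = M/MB = 7634.2/657.1 ≈ 11.618019. From m = (1 + c)/(c + rr + e), rearranging gives 1 + c = m·(c + rr + e), so c·(1 − m) = m·(rr + e) − 1.
Hence c = [m·(rr + e) − 1]/(1 − m) = [11.618019 × (0.04 + 0.015) − 1] / (1 − 11.618019) ≈ 0.034000.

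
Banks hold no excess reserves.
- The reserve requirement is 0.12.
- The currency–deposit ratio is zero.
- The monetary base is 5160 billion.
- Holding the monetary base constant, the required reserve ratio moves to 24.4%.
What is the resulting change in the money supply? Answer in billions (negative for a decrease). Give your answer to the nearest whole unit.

Initially m₁ = 1 / (0.12) ≈ 8.33333, so M₁ = 8.33333 × 5160 = 42999.9828 billion.
After the change m₂ = 1 / (0.244) ≈ 4.09836, so M₂ = 4.09836 × 5160 = 21147.5376 billion.
ΔM = M₂ − M₁ = 21147.5376 − 42999.9828 = -21852.4452 billion.

-21852 billion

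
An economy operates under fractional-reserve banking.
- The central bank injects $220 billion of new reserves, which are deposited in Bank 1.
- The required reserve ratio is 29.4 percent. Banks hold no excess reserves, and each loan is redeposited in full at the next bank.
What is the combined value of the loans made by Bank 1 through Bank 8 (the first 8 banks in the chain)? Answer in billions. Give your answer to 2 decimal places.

Bank i lends (1 − rr)^i of the original deposit: Bank 1 lends 220·0.7060 = 155.3200, Bank 2 lends 220·0.7060² ≈ 109.6559, and so on.
Summing a geometric series: total = 220·[0.7060·(1 − 0.7060^8) / (1 − 0.7060)] ≈ 495.6918 billion.

$495.69 billion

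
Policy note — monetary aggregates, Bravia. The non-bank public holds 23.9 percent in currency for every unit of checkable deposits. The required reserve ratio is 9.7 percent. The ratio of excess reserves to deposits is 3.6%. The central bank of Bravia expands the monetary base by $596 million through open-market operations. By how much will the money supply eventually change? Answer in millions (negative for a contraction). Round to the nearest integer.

The money multiplier is m = (1 + c) / (rr + e + c) = (1 + 0.239) / (0.097 + 0.036 + 0.239) ≈ 3.3306.
The purchase adds 596 million of base, so ΔM = m × ΔMB = 3.3306 × (+596) = 1985.0376 million.

$1985 million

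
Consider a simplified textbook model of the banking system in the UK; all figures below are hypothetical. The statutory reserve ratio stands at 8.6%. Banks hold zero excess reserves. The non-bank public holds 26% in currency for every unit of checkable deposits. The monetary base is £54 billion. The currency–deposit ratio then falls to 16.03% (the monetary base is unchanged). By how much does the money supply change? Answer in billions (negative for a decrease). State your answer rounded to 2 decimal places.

Initially m₁ = (1 + 0.26) / (0.086 + 0.26) ≈ 3.64162, so M₁ = 3.64162 × 54 ≈ 196.6475 billion.
After the change m₂ = (1 + 0.1603) / (0.086 + 0.1603) ≈ 4.71092, so M₂ = 4.71092 × 54 ≈ 254.3897 billion.
ΔM = M₂ − M₁ = 254.3897 − 196.6475 = 57.7422 billion.

£57.74 billion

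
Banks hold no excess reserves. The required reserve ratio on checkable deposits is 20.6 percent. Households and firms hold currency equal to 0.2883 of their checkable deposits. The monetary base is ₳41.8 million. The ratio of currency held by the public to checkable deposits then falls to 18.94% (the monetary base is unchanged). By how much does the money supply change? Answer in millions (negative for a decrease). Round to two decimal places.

Initially m₁ = (1 + 0.2883) / (0.206 + 0.2883) ≈ 2.60631, so M₁ = 2.60631 × 41.8 ≈ 108.9438 million.
After the change m₂ = (1 + 0.1894) / (0.206 + 0.1894) ≈ 3.00809, so M₂ = 3.00809 × 41.8 ≈ 125.7382 million.
ΔM = M₂ − M₁ = 125.7382 − 108.9438 = 16.7944 million.

₳16.79 million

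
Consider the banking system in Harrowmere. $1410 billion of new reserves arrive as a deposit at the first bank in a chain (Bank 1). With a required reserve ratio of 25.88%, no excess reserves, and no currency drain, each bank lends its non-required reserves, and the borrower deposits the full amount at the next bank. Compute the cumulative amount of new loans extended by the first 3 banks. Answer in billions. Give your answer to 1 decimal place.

$2393.9 billion

Bank i lends (1 − rr)^i of the original deposit: Bank 1 lends 1410·0.7412 = 1045.0920, Bank 2 lends 1410·0.7412² ≈ 774.6222, and so on.
Summing a geometric series: total = 1410·[0.7412·(1 − 0.7412^3) / (1 − 0.7412)] ≈ 2393.8642 billion.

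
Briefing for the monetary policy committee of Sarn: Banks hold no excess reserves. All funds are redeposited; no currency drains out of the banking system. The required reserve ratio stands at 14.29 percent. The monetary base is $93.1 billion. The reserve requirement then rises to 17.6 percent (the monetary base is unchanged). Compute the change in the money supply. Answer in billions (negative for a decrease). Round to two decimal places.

-122.53 billion

Initially m₁ = 1 / (0.1429) ≈ 6.99790, so M₁ = 6.99790 × 93.1 ≈ 651.5045 billion.
After the change m₂ = 1 / (0.176) ≈ 5.68182, so M₂ = 5.68182 × 93.1 ≈ 528.9774 billion.
ΔM = M₂ − M₁ = 528.9774 − 651.5045 = -122.5271 billion.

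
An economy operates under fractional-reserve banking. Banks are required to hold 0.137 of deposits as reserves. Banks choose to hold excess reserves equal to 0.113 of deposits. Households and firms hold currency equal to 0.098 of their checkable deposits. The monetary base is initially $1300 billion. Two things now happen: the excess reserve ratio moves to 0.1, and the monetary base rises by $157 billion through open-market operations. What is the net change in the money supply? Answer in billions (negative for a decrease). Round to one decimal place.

$673.8 billion

Before: m₁ = (1 + 0.098) / (0.137 + 0.113 + 0.098) ≈ 3.155172, MB₁ = 1300, so M₁ = 3.155172 × 1300 = 4101.7236 billion.
After: m₂ = (1 + 0.098) / (0.137 + 0.1 + 0.098) ≈ 3.277612, MB₂ = 1300 + 157 = 1457, so M₂ = 3.277612 × 1457 ≈ 4775.4807 billion.
ΔM = M₂ − M₁ = 4775.4807 − 4101.7236 = 673.7571 billion.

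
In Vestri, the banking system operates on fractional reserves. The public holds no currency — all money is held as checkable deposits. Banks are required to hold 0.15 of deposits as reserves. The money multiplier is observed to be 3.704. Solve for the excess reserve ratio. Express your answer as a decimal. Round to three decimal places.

0.120

Using m = 3.704. Since m = (1 + c)/(c + rr + e), the denominator satisfies c + rr + e = (1 + c)/m = (1 + 0) / 3.704 ≈ 0.269978.
With c = 0 and rr = 0.15, the excess reserve ratio is 0.269978 − 0 − 0.15 = 0.119978.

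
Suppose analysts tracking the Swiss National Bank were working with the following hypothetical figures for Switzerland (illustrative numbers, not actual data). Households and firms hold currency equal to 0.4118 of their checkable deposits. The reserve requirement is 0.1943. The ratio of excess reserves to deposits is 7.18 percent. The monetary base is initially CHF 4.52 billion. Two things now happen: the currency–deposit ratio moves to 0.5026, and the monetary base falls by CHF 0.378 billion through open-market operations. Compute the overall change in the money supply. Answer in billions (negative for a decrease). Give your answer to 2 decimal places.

Before: m₁ = (1 + 0.4118) / (0.1943 + 0.0718 + 0.4118) ≈ 2.0826, MB₁ = 4.52, so M₁ = 2.0826 × 4.52 ≈ 9.4134 billion.
After: m₂ = (1 + 0.5026) / (0.1943 + 0.0718 + 0.5026) ≈ 1.9547, MB₂ = 4.52 − 0.378 = 4.142, so M₂ = 1.9547 × 4.142 ≈ 8.0964 billion.
ΔM = M₂ − M₁ = 8.0964 − 9.4134 = -1.317 billion.

-1.32 billion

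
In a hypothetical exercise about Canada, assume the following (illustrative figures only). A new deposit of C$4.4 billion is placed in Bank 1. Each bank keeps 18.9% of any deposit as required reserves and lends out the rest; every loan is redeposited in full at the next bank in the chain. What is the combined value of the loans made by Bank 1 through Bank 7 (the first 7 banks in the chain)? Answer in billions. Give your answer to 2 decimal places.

Bank i lends (1 − rr)^i of the original deposit: Bank 1 lends 4.4·0.8110 = 3.5684, Bank 2 lends 4.4·0.8110² ≈ 2.8940, and so on.
Summing a geometric series: total = 4.4·[0.8110·(1 − 0.8110^7) / (1 − 0.8110)] ≈ 14.5237 billion.

C$14.52 billion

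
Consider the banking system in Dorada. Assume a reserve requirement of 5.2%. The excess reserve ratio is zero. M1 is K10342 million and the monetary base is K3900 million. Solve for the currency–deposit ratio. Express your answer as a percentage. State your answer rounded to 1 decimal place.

52.2%

Using m = M/MB = 10342/3900 ≈ 2.651795. From m = (1 + c)/(c + rr + e), rearranging gives 1 + c = m·(c + rr + e), so c·(1 − m) = m·(rr + e) − 1.
Hence c = [m·(rr + e) − 1]/(1 − m) = [2.651795 × (0.052 + 0) − 1] / (1 − 2.651795) ≈ 0.521921.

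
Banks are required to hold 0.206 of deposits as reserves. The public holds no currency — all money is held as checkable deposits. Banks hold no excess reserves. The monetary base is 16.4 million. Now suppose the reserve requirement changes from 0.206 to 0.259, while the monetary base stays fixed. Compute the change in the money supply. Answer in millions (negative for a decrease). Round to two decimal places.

-16.29 million

Initially m₁ = 1 / (0.206) ≈ 4.85437, so M₁ = 4.85437 × 16.4 ≈ 79.6117 million.
After the change m₂ = 1 / (0.259) ≈ 3.86100, so M₂ = 3.86100 × 16.4 = 63.3204 million.
ΔM = M₂ − M₁ = 63.3204 − 79.6117 = -16.2913 million.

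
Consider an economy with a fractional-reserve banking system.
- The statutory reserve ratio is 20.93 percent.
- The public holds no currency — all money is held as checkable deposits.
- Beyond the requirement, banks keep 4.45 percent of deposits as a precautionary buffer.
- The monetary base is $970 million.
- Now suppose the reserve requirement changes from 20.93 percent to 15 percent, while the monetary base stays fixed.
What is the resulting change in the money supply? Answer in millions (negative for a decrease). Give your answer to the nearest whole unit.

Initially m₁ = 1 / (0.2093 + 0.0445) ≈ 3.9401, so M₁ = 3.9401 × 970 = 3821.897 million.
After the change m₂ = 1 / (0.15 + 0.0445) ≈ 5.1414, so M₂ = 5.1414 × 970 = 4987.158 million.
ΔM = M₂ − M₁ = 4987.158 − 3821.897 = 1165.261 million.

$1165 million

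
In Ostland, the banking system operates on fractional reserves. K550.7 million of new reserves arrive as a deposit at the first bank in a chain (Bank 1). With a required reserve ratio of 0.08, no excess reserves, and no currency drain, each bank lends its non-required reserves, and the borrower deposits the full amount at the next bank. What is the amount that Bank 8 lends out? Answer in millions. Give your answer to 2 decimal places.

Each bank lends a fraction (1 − rr) = 0.9200 of the deposit it receives, so Bank 8 receives 550.7·0.9200^7 and lends 550.7·0.9200^8 ≈ 282.6296 million.

K282.63 million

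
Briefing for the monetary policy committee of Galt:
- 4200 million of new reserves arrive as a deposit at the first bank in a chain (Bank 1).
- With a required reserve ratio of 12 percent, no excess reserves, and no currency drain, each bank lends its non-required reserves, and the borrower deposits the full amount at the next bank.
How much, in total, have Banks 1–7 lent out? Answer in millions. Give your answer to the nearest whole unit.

18213 million

Bank i lends (1 − rr)^i of the original deposit: Bank 1 lends 4200·0.8800 = 3696.0000, Bank 2 lends 4200·0.8800² = 3252.4800, and so on.
Summing a geometric series: total = 4200·[0.8800·(1 − 0.8800^7) / (1 − 0.8800)] ≈ 18212.7916 million.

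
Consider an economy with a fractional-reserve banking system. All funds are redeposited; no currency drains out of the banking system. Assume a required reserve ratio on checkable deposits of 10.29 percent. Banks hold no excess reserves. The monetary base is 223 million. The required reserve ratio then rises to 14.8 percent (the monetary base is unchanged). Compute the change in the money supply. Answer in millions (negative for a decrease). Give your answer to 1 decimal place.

-660.4 million

Initially m₁ = 1 / (0.1029) ≈ 9.71817, so M₁ = 9.71817 × 223 ≈ 2167.1519 million.
After the change m₂ = 1 / (0.148) ≈ 6.75676, so M₂ = 6.75676 × 223 ≈ 1506.7575 million.
ΔM = M₂ − M₁ = 1506.7575 − 2167.1519 = -660.3944 million.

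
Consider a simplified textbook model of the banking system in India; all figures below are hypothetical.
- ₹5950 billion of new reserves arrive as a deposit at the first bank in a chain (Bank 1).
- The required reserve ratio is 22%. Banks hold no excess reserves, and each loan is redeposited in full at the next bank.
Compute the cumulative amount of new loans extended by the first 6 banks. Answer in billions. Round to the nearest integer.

Bank i lends (1 − rr)^i of the original deposit: Bank 1 lends 5950·0.7800 = 4641.0000, Bank 2 lends 5950·0.7800² = 3619.9800, and so on.
Summing a geometric series: total = 5950·[0.7800·(1 − 0.7800^6) / (1 − 0.7800)] ≈ 16344.7666 billion.

₹16345 billion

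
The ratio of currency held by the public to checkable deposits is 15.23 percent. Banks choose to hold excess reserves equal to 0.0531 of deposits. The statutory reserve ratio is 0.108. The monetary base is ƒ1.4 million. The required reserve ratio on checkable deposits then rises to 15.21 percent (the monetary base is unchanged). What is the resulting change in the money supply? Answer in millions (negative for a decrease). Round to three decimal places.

-0.635 million

Initially m₁ = (1 + 0.1523) / (0.108 + 0.0531 + 0.1523) ≈ 3.67677, so M₁ = 3.67677 × 1.4 ≈ 5.1475 million.
After the change m₂ = (1 + 0.1523) / (0.1521 + 0.0531 + 0.1523) ≈ 3.22322, so M₂ = 3.22322 × 1.4 ≈ 4.5125 million.
ΔM = M₂ − M₁ = 4.5125 − 5.1475 = -0.635 million.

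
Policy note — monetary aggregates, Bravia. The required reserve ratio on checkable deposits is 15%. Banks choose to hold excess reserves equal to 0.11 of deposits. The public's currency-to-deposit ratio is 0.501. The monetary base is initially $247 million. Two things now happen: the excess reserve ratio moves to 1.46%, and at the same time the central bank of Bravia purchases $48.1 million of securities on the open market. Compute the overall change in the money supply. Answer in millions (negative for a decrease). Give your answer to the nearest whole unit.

Before: m₁ = (1 + 0.501) / (0.15 + 0.11 + 0.501) ≈ 1.9724, MB₁ = 247, so M₁ = 1.9724 × 247 = 487.1828 million.
After: m₂ = (1 + 0.501) / (0.15 + 0.0146 + 0.501) ≈ 2.2551, MB₂ = 247 + 48.1 = 295.1, so M₂ = 2.2551 × 295.1 ≈ 665.48 million.
ΔM = M₂ − M₁ = 665.48 − 487.1828 = 178.2972 million.

$178 million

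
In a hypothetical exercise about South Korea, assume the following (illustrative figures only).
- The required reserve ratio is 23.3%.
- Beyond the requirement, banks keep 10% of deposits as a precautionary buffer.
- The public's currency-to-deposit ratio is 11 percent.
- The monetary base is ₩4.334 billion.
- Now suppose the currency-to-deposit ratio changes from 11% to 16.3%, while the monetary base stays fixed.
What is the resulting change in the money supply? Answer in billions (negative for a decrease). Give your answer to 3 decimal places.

-0.697 billion

Initially m₁ = (1 + 0.11) / (0.233 + 0.1 + 0.11) ≈ 2.50564, so M₁ = 2.50564 × 4.334 ≈ 10.8594 billion.
After the change m₂ = (1 + 0.163) / (0.233 + 0.1 + 0.163) ≈ 2.34476, so M₂ = 2.34476 × 4.334 ≈ 10.1622 billion.
ΔM = M₂ − M₁ = 10.1622 − 10.8594 = -0.6972 billion.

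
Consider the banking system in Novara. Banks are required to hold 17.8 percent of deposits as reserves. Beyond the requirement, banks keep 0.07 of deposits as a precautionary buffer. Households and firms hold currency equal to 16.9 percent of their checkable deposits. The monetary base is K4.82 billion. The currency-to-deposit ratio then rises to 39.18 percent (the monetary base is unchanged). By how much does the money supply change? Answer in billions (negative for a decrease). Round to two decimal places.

Initially m₁ = (1 + 0.169) / (0.178 + 0.07 + 0.169) ≈ 2.8034, so M₁ = 2.8034 × 4.82 ≈ 13.5124 billion.
After the change m₂ = (1 + 0.3918) / (0.178 + 0.07 + 0.3918) ≈ 2.1754, so M₂ = 2.1754 × 4.82 ≈ 10.4854 billion.
ΔM = M₂ − M₁ = 10.4854 − 13.5124 = -3.027 billion.

-3.03 billion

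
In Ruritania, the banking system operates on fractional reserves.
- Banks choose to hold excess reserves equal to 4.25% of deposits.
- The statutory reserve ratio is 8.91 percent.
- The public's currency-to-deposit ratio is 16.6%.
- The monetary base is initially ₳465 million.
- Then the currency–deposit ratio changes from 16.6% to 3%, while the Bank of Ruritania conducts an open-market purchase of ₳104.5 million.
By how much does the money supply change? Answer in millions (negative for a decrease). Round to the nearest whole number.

₳1808 million

Before: m₁ = (1 + 0.166) / (0.0891 + 0.0425 + 0.166) ≈ 3.9180, MB₁ = 465, so M₁ = 3.9180 × 465 = 1821.87 million.
After: m₂ = (1 + 0.03) / (0.0891 + 0.0425 + 0.03) ≈ 6.3738, MB₂ = 465 + 104.5 = 569.5, so M₂ = 6.3738 × 569.5 = 3629.8791 million.
ΔM = M₂ − M₁ = 3629.8791 − 1821.87 = 1808.0091 million.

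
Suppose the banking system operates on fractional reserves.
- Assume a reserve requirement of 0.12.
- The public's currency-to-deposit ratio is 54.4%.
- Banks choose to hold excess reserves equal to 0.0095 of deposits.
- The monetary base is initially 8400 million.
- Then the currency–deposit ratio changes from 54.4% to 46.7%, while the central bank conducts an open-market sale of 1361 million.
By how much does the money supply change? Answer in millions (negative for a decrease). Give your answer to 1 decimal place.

Before: m₁ = (1 + 0.544) / (0.12 + 0.0095 + 0.544) ≈ 2.292502, MB₁ = 8400, so M₁ = 2.292502 × 8400 = 19257.0168 million.
After: m₂ = (1 + 0.467) / (0.12 + 0.0095 + 0.467) ≈ 2.459346, MB₂ = 8400 − 1361 = 7039, so M₂ = 2.459346 × 7039 ≈ 17311.3365 million.
ΔM = M₂ − M₁ = 17311.3365 − 19257.0168 = -1945.6803 million.

-1945.7 million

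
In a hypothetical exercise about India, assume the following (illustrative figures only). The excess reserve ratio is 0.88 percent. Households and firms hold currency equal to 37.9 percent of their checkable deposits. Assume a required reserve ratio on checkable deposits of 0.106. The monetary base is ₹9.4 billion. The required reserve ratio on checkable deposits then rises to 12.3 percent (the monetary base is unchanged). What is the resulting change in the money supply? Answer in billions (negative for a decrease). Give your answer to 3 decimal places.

-0.874 billion

Initially m₁ = (1 + 0.379) / (0.106 + 0.0088 + 0.379) ≈ 2.79263, so M₁ = 2.79263 × 9.4 ≈ 26.2507 billion.
After the change m₂ = (1 + 0.379) / (0.123 + 0.0088 + 0.379) ≈ 2.69969, so M₂ = 2.69969 × 9.4 ≈ 25.3771 billion.
ΔM = M₂ − M₁ = 25.3771 − 26.2507 = -0.8736 billion.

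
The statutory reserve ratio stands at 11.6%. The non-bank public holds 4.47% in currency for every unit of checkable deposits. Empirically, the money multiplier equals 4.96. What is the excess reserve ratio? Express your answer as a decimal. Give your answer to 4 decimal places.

Using m = 4.96. Since m = (1 + c)/(c + rr + e), the denominator satisfies c + rr + e = (1 + c)/m = (1 + 0.0447) / 4.96 = 0.210625.
With c = 0.0447 and rr = 0.116, the excess reserve ratio is 0.210625 − 0.0447 − 0.116 = 0.049925.

0.0499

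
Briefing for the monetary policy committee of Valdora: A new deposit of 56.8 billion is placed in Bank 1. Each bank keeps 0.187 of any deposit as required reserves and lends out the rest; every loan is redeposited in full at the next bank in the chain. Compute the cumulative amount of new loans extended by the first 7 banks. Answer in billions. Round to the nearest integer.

189 billion

Bank i lends (1 − rr)^i of the original deposit: Bank 1 lends 56.8·0.8130 = 46.1784, Bank 2 lends 56.8·0.8130² ≈ 37.5430, and so on.
Summing a geometric series: total = 56.8·[0.8130·(1 − 0.8130^7) / (1 − 0.8130)] ≈ 188.9696 billion.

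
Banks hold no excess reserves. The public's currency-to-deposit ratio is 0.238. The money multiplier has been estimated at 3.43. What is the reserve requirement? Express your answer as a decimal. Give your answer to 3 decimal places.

0.123

Using m = 3.43. Since m = (1 + c)/(c + rr + e), the denominator satisfies c + rr + e = (1 + c)/m = (1 + 0.238) / 3.43 ≈ 0.360933.
With c = 0.238 and e = 0, the reserve requirement is 0.360933 − 0.238 − 0 = 0.122933.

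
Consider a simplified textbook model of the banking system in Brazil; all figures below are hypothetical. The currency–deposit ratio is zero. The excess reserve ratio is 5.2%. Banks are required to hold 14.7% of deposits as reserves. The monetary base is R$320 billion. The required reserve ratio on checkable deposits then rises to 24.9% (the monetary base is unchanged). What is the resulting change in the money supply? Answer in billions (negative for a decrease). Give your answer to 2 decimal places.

Initially m₁ = 1 / (0.147 + 0.052) ≈ 5.025126, so M₁ = 5.025126 × 320 ≈ 1608.0403 billion.
After the change m₂ = 1 / (0.249 + 0.052) ≈ 3.322259, so M₂ = 3.322259 × 320 ≈ 1063.1229 billion.
ΔM = M₂ − M₁ = 1063.1229 − 1608.0403 = -544.9174 billion.

-544.92 billion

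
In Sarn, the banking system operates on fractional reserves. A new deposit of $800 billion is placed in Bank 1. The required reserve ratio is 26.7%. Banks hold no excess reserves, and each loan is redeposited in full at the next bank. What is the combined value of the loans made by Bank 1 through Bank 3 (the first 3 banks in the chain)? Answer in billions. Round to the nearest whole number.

Bank i lends (1 − rr)^i of the original deposit: Bank 1 lends 800·0.7330 = 586.4000, Bank 2 lends 800·0.7330² = 429.8312, and so on.
Summing a geometric series: total = 800·[0.7330·(1 − 0.7330^3) / (1 − 0.7330)] ≈ 1331.2975 billion.

$1331 billion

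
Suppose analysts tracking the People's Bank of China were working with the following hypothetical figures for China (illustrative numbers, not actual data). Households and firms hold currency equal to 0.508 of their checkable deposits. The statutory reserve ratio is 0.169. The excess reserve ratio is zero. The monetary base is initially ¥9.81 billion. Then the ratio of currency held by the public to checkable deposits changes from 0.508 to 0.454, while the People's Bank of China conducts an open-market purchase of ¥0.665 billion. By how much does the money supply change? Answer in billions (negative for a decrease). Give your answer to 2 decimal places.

Before: m₁ = (1 + 0.508) / (0.169 + 0.508) ≈ 2.22747, MB₁ = 9.81, so M₁ = 2.22747 × 9.81 ≈ 21.8515 billion.
After: m₂ = (1 + 0.454) / (0.169 + 0.454) ≈ 2.33387, MB₂ = 9.81 + 0.665 = 10.475, so M₂ = 2.33387 × 10.475 ≈ 24.4473 billion.
ΔM = M₂ − M₁ = 24.4473 − 21.8515 = 2.5958 billion.

¥2.60 billion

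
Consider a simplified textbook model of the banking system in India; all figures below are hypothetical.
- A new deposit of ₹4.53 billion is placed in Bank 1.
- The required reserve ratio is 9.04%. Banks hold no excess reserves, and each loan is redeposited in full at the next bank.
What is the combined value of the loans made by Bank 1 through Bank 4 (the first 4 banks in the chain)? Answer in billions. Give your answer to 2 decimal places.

₹14.38 billion

Bank i lends (1 − rr)^i of the original deposit: Bank 1 lends 4.53·0.9096 ≈ 4.1205, Bank 2 lends 4.53·0.9096² ≈ 3.7480, and so on.
Summing a geometric series: total = 4.53·[0.9096·(1 − 0.9096^4) / (1 − 0.9096)] ≈ 14.3786 billion.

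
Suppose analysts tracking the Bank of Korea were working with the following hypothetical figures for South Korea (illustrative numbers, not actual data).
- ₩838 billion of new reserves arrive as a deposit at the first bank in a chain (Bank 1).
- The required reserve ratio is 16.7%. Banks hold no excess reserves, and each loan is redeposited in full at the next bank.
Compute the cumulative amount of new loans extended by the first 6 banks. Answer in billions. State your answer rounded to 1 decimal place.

₩2783.5 billion

Bank i lends (1 − rr)^i of the original deposit: Bank 1 lends 838·0.8330 = 698.0540, Bank 2 lends 838·0.8330² ≈ 581.4790, and so on.
Summing a geometric series: total = 838·[0.8330·(1 − 0.8330^6) / (1 − 0.8330)] ≈ 2783.4589 billion.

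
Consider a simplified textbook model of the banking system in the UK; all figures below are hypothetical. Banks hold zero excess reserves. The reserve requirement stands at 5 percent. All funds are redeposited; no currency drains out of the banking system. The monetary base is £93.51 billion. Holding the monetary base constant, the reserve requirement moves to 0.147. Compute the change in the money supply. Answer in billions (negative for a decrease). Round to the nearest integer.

-1234 billion

Initially m₁ = 1 / (0.05) = 20, so M₁ = 20 × 93.51 = 1870.2 billion.
After the change m₂ = 1 / (0.147) ≈ 6.8027, so M₂ = 6.8027 × 93.51 ≈ 636.1205 billion.
ΔM = M₂ − M₁ = 636.1205 − 1870.2 = -1234.0795 billion.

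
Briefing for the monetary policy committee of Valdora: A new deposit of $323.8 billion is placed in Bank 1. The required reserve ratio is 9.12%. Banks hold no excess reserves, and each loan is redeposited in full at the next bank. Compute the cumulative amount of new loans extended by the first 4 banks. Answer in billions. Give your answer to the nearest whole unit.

$1026 billion

Bank i lends (1 − rr)^i of the original deposit: Bank 1 lends 323.8·0.9088 ≈ 294.2694, Bank 2 lends 323.8·0.9088² ≈ 267.4321, and so on.
Summing a geometric series: total = 323.8·[0.9088·(1 − 0.9088^4) / (1 − 0.9088)] ≈ 1025.6206 billion.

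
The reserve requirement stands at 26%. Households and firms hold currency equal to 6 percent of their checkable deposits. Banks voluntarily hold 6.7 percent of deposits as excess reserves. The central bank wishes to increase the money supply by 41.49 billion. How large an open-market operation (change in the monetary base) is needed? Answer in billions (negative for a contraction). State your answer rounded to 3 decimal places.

The money multiplier is m = (1 + c) / (rr + e + c) = (1 + 0.06) / (0.26 + 0.067 + 0.06) ≈ 2.739018.
ΔMB = ΔM / m = (+41.49) / 2.739018 ≈ 15.1478 billion.

15.148 billion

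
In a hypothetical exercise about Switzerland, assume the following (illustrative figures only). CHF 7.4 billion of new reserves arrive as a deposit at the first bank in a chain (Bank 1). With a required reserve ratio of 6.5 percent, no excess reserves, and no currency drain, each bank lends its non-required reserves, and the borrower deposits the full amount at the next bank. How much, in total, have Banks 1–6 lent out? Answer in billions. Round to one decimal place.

CHF 35.3 billion

Bank i lends (1 − rr)^i of the original deposit: Bank 1 lends 7.4·0.9350 = 6.9190, Bank 2 lends 7.4·0.9350² ≈ 6.4693, and so on.
Summing a geometric series: total = 7.4·[0.9350·(1 − 0.9350^6) / (1 − 0.9350)] ≈ 35.3249 billion.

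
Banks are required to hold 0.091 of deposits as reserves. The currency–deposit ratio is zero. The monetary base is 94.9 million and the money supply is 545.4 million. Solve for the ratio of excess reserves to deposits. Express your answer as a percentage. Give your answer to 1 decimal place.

Using m = M/MB = 545.4/94.9 ≈ 5.747102. Since m = (1 + c)/(c + rr + e), the denominator satisfies c + rr + e = (1 + c)/m = (1 + 0) / 5.747102 ≈ 0.174001.
With c = 0 and rr = 0.091, the ratio of excess reserves to deposits is 0.174001 − 0 − 0.091 = 0.083001.

8.3%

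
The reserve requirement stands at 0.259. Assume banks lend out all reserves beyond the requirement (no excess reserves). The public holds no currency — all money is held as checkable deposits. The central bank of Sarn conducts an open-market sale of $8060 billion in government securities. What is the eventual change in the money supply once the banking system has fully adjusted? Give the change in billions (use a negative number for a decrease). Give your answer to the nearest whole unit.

-31120 billion

The simple money multiplier is m = 1/rr = 1/0.259 ≈ 3.86100.
An open-market sale reduces the monetary base by 8060 billion, so ΔM = m × ΔMB = 3.86100 × (−8060) = -31119.66 billion.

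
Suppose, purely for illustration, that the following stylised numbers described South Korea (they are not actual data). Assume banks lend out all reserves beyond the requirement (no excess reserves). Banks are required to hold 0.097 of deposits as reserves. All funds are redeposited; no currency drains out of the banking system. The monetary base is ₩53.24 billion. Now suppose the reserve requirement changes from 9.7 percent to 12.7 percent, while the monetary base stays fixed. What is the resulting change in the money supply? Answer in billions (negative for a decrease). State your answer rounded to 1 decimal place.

Initially m₁ = 1 / (0.097) ≈ 10.3093, so M₁ = 10.3093 × 53.24 ≈ 548.8671 billion.
After the change m₂ = 1 / (0.127) ≈ 7.8740, so M₂ = 7.8740 × 53.24 ≈ 419.2118 billion.
ΔM = M₂ − M₁ = 419.2118 − 548.8671 = -129.6553 billion.

-129.7 billion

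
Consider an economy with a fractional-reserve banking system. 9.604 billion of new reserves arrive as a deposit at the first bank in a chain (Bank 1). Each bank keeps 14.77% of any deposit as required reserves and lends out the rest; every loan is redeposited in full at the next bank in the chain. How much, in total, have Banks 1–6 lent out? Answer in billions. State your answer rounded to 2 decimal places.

34.18 billion

Bank i lends (1 − rr)^i of the original deposit: Bank 1 lends 9.604·0.8523 ≈ 8.1855, Bank 2 lends 9.604·0.8523² ≈ 6.9765, and so on.
Summing a geometric series: total = 9.604·[0.8523·(1 − 0.8523^6) / (1 − 0.8523)] ≈ 34.1765 billion.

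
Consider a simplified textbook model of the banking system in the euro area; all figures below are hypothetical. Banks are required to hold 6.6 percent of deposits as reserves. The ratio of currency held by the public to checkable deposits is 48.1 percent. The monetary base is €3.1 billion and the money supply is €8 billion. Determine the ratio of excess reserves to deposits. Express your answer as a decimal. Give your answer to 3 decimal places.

0.027

Using m = M/MB = 8/3.1 ≈ 2.580645. Since m = (1 + c)/(c + rr + e), the denominator satisfies c + rr + e = (1 + c)/m = (1 + 0.481) / 2.580645 ≈ 0.573888.
With c = 0.481 and rr = 0.066, the ratio of excess reserves to deposits is 0.573888 − 0.481 − 0.066 = 0.026888.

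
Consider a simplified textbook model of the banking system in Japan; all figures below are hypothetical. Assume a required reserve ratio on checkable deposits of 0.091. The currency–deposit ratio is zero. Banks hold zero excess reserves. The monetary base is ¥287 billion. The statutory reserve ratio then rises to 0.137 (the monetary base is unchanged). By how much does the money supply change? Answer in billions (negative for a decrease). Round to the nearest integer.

-1059 billion

Initially m₁ = 1 / (0.091) ≈ 10.9890, so M₁ = 10.9890 × 287 = 3153.843 billion.
After the change m₂ = 1 / (0.137) ≈ 7.2993, so M₂ = 7.2993 × 287 = 2094.8991 billion.
ΔM = M₂ − M₁ = 2094.8991 − 3153.843 = -1058.9439 billion.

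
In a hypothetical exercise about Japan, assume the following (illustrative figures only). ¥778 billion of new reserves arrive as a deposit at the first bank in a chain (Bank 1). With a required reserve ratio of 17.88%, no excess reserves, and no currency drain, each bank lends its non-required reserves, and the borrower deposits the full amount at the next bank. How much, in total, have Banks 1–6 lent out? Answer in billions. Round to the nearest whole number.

Bank i lends (1 − rr)^i of the original deposit: Bank 1 lends 778·0.8212 = 638.8936, Bank 2 lends 778·0.8212² ≈ 524.6594, and so on.
Summing a geometric series: total = 778·[0.8212·(1 − 0.8212^6) / (1 − 0.8212)] ≈ 2477.3715 billion.

¥2477 billion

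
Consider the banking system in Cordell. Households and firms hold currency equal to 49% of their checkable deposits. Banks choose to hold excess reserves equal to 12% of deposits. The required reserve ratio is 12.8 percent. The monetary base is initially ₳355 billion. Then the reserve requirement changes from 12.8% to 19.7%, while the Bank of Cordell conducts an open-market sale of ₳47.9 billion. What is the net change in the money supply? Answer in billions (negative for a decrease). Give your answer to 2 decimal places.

-149.72 billion

Before: m₁ = (1 + 0.49) / (0.128 + 0.12 + 0.49) ≈ 2.018970, MB₁ = 355, so M₁ = 2.018970 × 355 ≈ 716.7343 billion.
After: m₂ = (1 + 0.49) / (0.197 + 0.12 + 0.49) ≈ 1.846344, MB₂ = 355 − 47.9 = 307.1, so M₂ = 1.846344 × 307.1 ≈ 567.0122 billion.
ΔM = M₂ − M₁ = 567.0122 − 716.7343 = -149.7221 billion.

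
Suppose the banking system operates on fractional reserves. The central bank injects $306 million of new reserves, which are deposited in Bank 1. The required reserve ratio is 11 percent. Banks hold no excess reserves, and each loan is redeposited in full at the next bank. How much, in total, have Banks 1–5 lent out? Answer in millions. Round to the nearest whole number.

$1093 million

Bank i lends (1 − rr)^i of the original deposit: Bank 1 lends 306·0.8900 = 272.3400, Bank 2 lends 306·0.8900² = 242.3826, and so on.
Summing a geometric series: total = 306·[0.8900·(1 − 0.8900^5) / (1 − 0.8900)] ≈ 1093.3066 million.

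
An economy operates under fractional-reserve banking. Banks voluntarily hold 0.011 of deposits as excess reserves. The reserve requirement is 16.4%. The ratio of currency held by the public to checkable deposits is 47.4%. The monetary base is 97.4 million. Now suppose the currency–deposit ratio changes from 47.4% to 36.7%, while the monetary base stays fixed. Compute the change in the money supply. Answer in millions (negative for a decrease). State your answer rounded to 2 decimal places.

Initially m₁ = (1 + 0.474) / (0.164 + 0.011 + 0.474) ≈ 2.27119, so M₁ = 2.27119 × 97.4 ≈ 221.2139 million.
After the change m₂ = (1 + 0.367) / (0.164 + 0.011 + 0.367) ≈ 2.52214, so M₂ = 2.52214 × 97.4 ≈ 245.6564 million.
ΔM = M₂ − M₁ = 245.6564 − 221.2139 = 24.4425 million.

24.44 million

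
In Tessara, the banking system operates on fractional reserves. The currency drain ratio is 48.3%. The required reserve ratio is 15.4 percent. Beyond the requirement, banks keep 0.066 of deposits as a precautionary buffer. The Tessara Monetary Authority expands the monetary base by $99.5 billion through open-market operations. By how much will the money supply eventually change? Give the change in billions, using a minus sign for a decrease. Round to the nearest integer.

$210 billion

The money multiplier is m = (1 + c) / (rr + e + c) = (1 + 0.483) / (0.154 + 0.066 + 0.483) ≈ 2.1095.
The purchase adds 99.5 billion of base, so ΔM = m × ΔMB = 2.1095 × (+99.5) ≈ 209.8953 billion.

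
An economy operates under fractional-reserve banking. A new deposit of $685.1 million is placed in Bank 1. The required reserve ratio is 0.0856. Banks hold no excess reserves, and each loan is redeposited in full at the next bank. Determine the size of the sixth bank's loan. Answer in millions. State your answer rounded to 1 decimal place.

$400.5 million

Each bank lends a fraction (1 − rr) = 0.9144 of the deposit it receives, so Bank 6 receives 685.1·0.9144^5 and lends 685.1·0.9144^6 ≈ 400.4712 million.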